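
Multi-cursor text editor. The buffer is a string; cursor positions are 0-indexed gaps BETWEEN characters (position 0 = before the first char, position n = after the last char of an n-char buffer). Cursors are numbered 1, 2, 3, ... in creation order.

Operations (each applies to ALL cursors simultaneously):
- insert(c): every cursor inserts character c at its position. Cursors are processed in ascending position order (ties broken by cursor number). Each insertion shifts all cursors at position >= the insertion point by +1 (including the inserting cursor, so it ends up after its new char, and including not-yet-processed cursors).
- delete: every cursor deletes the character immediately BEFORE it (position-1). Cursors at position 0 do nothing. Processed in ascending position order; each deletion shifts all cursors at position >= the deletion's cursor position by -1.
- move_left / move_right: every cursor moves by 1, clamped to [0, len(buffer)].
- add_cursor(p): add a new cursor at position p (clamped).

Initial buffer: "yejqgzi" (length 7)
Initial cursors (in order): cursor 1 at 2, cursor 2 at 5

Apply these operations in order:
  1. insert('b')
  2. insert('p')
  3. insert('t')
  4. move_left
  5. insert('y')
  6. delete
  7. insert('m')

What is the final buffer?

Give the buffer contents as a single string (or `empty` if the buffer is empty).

Answer: yebpmtjqgbpmtzi

Derivation:
After op 1 (insert('b')): buffer="yebjqgbzi" (len 9), cursors c1@3 c2@7, authorship ..1...2..
After op 2 (insert('p')): buffer="yebpjqgbpzi" (len 11), cursors c1@4 c2@9, authorship ..11...22..
After op 3 (insert('t')): buffer="yebptjqgbptzi" (len 13), cursors c1@5 c2@11, authorship ..111...222..
After op 4 (move_left): buffer="yebptjqgbptzi" (len 13), cursors c1@4 c2@10, authorship ..111...222..
After op 5 (insert('y')): buffer="yebpytjqgbpytzi" (len 15), cursors c1@5 c2@12, authorship ..1111...2222..
After op 6 (delete): buffer="yebptjqgbptzi" (len 13), cursors c1@4 c2@10, authorship ..111...222..
After op 7 (insert('m')): buffer="yebpmtjqgbpmtzi" (len 15), cursors c1@5 c2@12, authorship ..1111...2222..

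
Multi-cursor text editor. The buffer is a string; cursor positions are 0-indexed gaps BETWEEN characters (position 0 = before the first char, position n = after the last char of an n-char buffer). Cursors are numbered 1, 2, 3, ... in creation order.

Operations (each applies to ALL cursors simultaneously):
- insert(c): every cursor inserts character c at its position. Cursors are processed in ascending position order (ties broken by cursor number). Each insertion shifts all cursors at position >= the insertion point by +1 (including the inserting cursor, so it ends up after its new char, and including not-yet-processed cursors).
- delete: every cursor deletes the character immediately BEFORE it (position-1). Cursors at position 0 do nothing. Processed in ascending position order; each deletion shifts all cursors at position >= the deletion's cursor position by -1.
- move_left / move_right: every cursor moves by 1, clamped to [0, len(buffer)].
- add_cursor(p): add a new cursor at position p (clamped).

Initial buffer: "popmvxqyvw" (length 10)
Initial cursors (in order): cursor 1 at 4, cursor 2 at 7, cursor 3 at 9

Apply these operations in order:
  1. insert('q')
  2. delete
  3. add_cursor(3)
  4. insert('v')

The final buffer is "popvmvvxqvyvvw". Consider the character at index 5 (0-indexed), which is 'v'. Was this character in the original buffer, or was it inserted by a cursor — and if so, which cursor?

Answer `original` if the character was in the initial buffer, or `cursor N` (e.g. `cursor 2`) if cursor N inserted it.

Answer: cursor 1

Derivation:
After op 1 (insert('q')): buffer="popmqvxqqyvqw" (len 13), cursors c1@5 c2@9 c3@12, authorship ....1...2..3.
After op 2 (delete): buffer="popmvxqyvw" (len 10), cursors c1@4 c2@7 c3@9, authorship ..........
After op 3 (add_cursor(3)): buffer="popmvxqyvw" (len 10), cursors c4@3 c1@4 c2@7 c3@9, authorship ..........
After op 4 (insert('v')): buffer="popvmvvxqvyvvw" (len 14), cursors c4@4 c1@6 c2@10 c3@13, authorship ...4.1...2..3.
Authorship (.=original, N=cursor N): . . . 4 . 1 . . . 2 . . 3 .
Index 5: author = 1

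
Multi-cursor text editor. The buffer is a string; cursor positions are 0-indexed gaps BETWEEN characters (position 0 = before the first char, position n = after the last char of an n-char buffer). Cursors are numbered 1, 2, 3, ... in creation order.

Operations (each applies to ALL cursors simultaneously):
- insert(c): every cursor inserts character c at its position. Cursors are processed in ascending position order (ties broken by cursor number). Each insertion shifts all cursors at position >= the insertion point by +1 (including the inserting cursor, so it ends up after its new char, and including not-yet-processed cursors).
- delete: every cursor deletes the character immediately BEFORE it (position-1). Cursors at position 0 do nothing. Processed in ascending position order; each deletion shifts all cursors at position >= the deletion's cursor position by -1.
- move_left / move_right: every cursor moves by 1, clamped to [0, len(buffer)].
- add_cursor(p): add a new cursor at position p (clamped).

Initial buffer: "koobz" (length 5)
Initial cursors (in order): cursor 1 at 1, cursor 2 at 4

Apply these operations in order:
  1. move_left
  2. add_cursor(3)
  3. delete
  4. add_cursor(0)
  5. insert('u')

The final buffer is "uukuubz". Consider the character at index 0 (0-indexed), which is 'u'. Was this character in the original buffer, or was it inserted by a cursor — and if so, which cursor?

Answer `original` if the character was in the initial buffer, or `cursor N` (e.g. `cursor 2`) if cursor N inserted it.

Answer: cursor 1

Derivation:
After op 1 (move_left): buffer="koobz" (len 5), cursors c1@0 c2@3, authorship .....
After op 2 (add_cursor(3)): buffer="koobz" (len 5), cursors c1@0 c2@3 c3@3, authorship .....
After op 3 (delete): buffer="kbz" (len 3), cursors c1@0 c2@1 c3@1, authorship ...
After op 4 (add_cursor(0)): buffer="kbz" (len 3), cursors c1@0 c4@0 c2@1 c3@1, authorship ...
After op 5 (insert('u')): buffer="uukuubz" (len 7), cursors c1@2 c4@2 c2@5 c3@5, authorship 14.23..
Authorship (.=original, N=cursor N): 1 4 . 2 3 . .
Index 0: author = 1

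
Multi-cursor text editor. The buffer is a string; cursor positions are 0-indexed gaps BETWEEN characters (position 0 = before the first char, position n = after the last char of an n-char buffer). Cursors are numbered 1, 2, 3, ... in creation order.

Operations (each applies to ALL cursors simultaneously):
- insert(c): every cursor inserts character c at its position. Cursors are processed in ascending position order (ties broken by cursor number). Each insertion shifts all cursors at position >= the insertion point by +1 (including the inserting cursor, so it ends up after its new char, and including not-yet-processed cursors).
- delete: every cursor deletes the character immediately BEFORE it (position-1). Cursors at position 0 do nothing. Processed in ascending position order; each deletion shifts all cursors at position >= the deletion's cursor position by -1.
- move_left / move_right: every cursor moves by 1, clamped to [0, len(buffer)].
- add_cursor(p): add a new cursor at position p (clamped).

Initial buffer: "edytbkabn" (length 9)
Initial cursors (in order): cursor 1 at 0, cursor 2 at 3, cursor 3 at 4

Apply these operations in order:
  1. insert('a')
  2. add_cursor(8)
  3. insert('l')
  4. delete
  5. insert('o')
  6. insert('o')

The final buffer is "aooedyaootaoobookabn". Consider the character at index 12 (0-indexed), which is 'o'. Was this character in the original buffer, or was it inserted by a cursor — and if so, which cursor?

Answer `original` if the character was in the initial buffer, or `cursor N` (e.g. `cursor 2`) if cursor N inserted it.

Answer: cursor 3

Derivation:
After op 1 (insert('a')): buffer="aedyatabkabn" (len 12), cursors c1@1 c2@5 c3@7, authorship 1...2.3.....
After op 2 (add_cursor(8)): buffer="aedyatabkabn" (len 12), cursors c1@1 c2@5 c3@7 c4@8, authorship 1...2.3.....
After op 3 (insert('l')): buffer="aledyaltalblkabn" (len 16), cursors c1@2 c2@7 c3@10 c4@12, authorship 11...22.33.4....
After op 4 (delete): buffer="aedyatabkabn" (len 12), cursors c1@1 c2@5 c3@7 c4@8, authorship 1...2.3.....
After op 5 (insert('o')): buffer="aoedyaotaobokabn" (len 16), cursors c1@2 c2@7 c3@10 c4@12, authorship 11...22.33.4....
After op 6 (insert('o')): buffer="aooedyaootaoobookabn" (len 20), cursors c1@3 c2@9 c3@13 c4@16, authorship 111...222.333.44....
Authorship (.=original, N=cursor N): 1 1 1 . . . 2 2 2 . 3 3 3 . 4 4 . . . .
Index 12: author = 3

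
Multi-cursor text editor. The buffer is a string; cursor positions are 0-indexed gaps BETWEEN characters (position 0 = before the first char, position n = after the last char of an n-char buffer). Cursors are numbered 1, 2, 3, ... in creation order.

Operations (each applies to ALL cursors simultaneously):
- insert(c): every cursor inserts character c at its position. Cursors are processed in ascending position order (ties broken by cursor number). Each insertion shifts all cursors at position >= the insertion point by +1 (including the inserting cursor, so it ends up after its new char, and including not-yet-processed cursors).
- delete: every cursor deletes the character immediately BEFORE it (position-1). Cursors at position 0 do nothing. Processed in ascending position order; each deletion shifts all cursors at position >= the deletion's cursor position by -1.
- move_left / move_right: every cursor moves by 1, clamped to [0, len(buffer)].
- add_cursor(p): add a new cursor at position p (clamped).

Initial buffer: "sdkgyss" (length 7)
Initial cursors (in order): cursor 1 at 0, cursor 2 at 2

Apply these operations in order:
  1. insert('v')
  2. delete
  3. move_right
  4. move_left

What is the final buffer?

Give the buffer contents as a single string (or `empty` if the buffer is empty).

After op 1 (insert('v')): buffer="vsdvkgyss" (len 9), cursors c1@1 c2@4, authorship 1..2.....
After op 2 (delete): buffer="sdkgyss" (len 7), cursors c1@0 c2@2, authorship .......
After op 3 (move_right): buffer="sdkgyss" (len 7), cursors c1@1 c2@3, authorship .......
After op 4 (move_left): buffer="sdkgyss" (len 7), cursors c1@0 c2@2, authorship .......

Answer: sdkgyss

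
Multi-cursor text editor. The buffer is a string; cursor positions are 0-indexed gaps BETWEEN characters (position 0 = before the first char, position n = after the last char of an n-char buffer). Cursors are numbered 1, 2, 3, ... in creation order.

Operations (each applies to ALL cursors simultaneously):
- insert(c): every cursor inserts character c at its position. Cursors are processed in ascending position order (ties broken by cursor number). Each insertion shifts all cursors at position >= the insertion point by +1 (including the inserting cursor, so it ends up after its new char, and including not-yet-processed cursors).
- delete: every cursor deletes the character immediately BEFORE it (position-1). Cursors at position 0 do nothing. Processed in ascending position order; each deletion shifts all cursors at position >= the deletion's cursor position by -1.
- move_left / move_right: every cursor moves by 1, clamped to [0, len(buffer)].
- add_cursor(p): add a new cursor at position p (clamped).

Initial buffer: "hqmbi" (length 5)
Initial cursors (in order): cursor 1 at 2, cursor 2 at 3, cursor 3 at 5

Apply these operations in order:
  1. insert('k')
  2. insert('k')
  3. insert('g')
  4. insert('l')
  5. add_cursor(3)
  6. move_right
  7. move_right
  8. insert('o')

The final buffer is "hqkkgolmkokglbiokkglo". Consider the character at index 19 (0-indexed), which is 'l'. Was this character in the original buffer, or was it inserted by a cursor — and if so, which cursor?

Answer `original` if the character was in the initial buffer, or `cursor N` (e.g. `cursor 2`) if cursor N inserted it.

After op 1 (insert('k')): buffer="hqkmkbik" (len 8), cursors c1@3 c2@5 c3@8, authorship ..1.2..3
After op 2 (insert('k')): buffer="hqkkmkkbikk" (len 11), cursors c1@4 c2@7 c3@11, authorship ..11.22..33
After op 3 (insert('g')): buffer="hqkkgmkkgbikkg" (len 14), cursors c1@5 c2@9 c3@14, authorship ..111.222..333
After op 4 (insert('l')): buffer="hqkkglmkkglbikkgl" (len 17), cursors c1@6 c2@11 c3@17, authorship ..1111.2222..3333
After op 5 (add_cursor(3)): buffer="hqkkglmkkglbikkgl" (len 17), cursors c4@3 c1@6 c2@11 c3@17, authorship ..1111.2222..3333
After op 6 (move_right): buffer="hqkkglmkkglbikkgl" (len 17), cursors c4@4 c1@7 c2@12 c3@17, authorship ..1111.2222..3333
After op 7 (move_right): buffer="hqkkglmkkglbikkgl" (len 17), cursors c4@5 c1@8 c2@13 c3@17, authorship ..1111.2222..3333
After op 8 (insert('o')): buffer="hqkkgolmkokglbiokkglo" (len 21), cursors c4@6 c1@10 c2@16 c3@21, authorship ..11141.21222..233333
Authorship (.=original, N=cursor N): . . 1 1 1 4 1 . 2 1 2 2 2 . . 2 3 3 3 3 3
Index 19: author = 3

Answer: cursor 3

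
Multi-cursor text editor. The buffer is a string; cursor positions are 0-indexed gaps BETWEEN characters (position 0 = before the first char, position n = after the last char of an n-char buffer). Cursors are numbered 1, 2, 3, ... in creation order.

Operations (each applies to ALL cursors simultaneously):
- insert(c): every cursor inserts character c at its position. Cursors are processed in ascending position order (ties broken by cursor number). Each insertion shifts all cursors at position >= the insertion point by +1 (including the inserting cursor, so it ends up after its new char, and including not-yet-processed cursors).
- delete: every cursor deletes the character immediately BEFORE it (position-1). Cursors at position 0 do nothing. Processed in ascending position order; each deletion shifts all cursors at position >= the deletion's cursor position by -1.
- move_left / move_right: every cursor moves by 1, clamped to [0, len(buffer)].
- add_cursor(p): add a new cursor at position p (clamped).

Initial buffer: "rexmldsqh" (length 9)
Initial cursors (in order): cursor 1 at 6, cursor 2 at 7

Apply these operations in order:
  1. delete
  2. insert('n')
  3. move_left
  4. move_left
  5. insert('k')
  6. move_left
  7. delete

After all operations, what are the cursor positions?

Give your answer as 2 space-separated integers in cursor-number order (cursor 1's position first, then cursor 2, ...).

Answer: 4 4

Derivation:
After op 1 (delete): buffer="rexmlqh" (len 7), cursors c1@5 c2@5, authorship .......
After op 2 (insert('n')): buffer="rexmlnnqh" (len 9), cursors c1@7 c2@7, authorship .....12..
After op 3 (move_left): buffer="rexmlnnqh" (len 9), cursors c1@6 c2@6, authorship .....12..
After op 4 (move_left): buffer="rexmlnnqh" (len 9), cursors c1@5 c2@5, authorship .....12..
After op 5 (insert('k')): buffer="rexmlkknnqh" (len 11), cursors c1@7 c2@7, authorship .....1212..
After op 6 (move_left): buffer="rexmlkknnqh" (len 11), cursors c1@6 c2@6, authorship .....1212..
After op 7 (delete): buffer="rexmknnqh" (len 9), cursors c1@4 c2@4, authorship ....212..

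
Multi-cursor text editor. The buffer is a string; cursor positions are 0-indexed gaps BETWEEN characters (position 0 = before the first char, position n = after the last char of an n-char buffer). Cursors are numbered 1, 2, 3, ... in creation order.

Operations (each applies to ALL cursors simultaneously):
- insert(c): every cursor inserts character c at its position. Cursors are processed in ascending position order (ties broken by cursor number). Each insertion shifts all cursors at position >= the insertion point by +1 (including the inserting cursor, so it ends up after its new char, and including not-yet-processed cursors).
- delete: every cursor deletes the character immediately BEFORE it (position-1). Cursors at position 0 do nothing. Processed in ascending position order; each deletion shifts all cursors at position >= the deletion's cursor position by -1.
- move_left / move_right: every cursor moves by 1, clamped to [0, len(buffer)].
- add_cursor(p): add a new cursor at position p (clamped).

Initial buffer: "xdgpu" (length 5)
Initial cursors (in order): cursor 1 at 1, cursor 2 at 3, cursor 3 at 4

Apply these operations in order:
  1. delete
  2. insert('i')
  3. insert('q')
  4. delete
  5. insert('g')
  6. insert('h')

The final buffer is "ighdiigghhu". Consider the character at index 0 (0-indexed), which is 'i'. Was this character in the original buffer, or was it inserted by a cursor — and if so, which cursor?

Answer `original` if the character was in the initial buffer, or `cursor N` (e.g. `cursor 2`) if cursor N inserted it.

After op 1 (delete): buffer="du" (len 2), cursors c1@0 c2@1 c3@1, authorship ..
After op 2 (insert('i')): buffer="idiiu" (len 5), cursors c1@1 c2@4 c3@4, authorship 1.23.
After op 3 (insert('q')): buffer="iqdiiqqu" (len 8), cursors c1@2 c2@7 c3@7, authorship 11.2323.
After op 4 (delete): buffer="idiiu" (len 5), cursors c1@1 c2@4 c3@4, authorship 1.23.
After op 5 (insert('g')): buffer="igdiiggu" (len 8), cursors c1@2 c2@7 c3@7, authorship 11.2323.
After op 6 (insert('h')): buffer="ighdiigghhu" (len 11), cursors c1@3 c2@10 c3@10, authorship 111.232323.
Authorship (.=original, N=cursor N): 1 1 1 . 2 3 2 3 2 3 .
Index 0: author = 1

Answer: cursor 1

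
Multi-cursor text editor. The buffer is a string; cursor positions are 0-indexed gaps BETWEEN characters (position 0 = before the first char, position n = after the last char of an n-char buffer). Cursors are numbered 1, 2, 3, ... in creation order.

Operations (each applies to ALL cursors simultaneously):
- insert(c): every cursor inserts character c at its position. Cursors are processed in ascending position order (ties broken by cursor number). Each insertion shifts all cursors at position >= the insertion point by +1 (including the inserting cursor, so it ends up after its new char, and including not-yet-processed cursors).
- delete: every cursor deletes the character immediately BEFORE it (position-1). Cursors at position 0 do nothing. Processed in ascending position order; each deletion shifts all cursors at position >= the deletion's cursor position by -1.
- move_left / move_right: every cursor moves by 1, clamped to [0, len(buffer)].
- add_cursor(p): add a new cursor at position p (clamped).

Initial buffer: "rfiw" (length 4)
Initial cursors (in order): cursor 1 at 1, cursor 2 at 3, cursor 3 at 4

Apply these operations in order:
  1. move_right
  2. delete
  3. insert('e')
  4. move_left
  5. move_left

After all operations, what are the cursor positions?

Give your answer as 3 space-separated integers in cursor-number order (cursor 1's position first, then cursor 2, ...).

After op 1 (move_right): buffer="rfiw" (len 4), cursors c1@2 c2@4 c3@4, authorship ....
After op 2 (delete): buffer="r" (len 1), cursors c1@1 c2@1 c3@1, authorship .
After op 3 (insert('e')): buffer="reee" (len 4), cursors c1@4 c2@4 c3@4, authorship .123
After op 4 (move_left): buffer="reee" (len 4), cursors c1@3 c2@3 c3@3, authorship .123
After op 5 (move_left): buffer="reee" (len 4), cursors c1@2 c2@2 c3@2, authorship .123

Answer: 2 2 2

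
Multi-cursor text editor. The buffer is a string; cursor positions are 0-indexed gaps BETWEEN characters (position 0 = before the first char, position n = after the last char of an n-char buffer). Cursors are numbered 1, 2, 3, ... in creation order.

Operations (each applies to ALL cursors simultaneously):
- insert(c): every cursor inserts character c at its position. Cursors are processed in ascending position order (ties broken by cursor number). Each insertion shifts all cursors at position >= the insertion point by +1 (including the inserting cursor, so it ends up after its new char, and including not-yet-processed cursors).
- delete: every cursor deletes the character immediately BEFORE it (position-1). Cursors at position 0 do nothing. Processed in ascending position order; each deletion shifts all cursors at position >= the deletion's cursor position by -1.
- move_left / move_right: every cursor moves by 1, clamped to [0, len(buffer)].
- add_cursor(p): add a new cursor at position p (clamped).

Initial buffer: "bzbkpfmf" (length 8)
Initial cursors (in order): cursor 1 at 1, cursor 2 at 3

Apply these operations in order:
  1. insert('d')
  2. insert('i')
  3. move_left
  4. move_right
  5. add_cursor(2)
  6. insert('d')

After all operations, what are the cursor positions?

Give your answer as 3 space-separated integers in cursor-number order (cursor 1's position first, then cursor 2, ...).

After op 1 (insert('d')): buffer="bdzbdkpfmf" (len 10), cursors c1@2 c2@5, authorship .1..2.....
After op 2 (insert('i')): buffer="bdizbdikpfmf" (len 12), cursors c1@3 c2@7, authorship .11..22.....
After op 3 (move_left): buffer="bdizbdikpfmf" (len 12), cursors c1@2 c2@6, authorship .11..22.....
After op 4 (move_right): buffer="bdizbdikpfmf" (len 12), cursors c1@3 c2@7, authorship .11..22.....
After op 5 (add_cursor(2)): buffer="bdizbdikpfmf" (len 12), cursors c3@2 c1@3 c2@7, authorship .11..22.....
After op 6 (insert('d')): buffer="bddidzbdidkpfmf" (len 15), cursors c3@3 c1@5 c2@10, authorship .1311..222.....

Answer: 5 10 3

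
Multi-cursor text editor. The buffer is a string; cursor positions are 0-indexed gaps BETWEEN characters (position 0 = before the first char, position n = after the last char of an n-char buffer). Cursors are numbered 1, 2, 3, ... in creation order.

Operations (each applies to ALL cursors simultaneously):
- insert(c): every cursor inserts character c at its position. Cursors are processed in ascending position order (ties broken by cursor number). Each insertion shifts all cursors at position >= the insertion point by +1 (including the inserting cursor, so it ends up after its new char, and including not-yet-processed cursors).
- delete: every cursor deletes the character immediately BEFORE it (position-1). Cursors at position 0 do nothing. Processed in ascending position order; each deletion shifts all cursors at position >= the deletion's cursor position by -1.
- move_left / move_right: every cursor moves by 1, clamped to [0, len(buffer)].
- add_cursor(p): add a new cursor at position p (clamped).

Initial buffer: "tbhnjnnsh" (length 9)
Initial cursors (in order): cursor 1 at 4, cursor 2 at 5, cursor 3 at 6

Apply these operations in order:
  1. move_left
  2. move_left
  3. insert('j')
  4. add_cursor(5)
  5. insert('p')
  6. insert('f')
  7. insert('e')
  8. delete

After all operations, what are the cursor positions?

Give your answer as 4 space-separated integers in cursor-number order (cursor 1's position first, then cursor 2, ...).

After op 1 (move_left): buffer="tbhnjnnsh" (len 9), cursors c1@3 c2@4 c3@5, authorship .........
After op 2 (move_left): buffer="tbhnjnnsh" (len 9), cursors c1@2 c2@3 c3@4, authorship .........
After op 3 (insert('j')): buffer="tbjhjnjjnnsh" (len 12), cursors c1@3 c2@5 c3@7, authorship ..1.2.3.....
After op 4 (add_cursor(5)): buffer="tbjhjnjjnnsh" (len 12), cursors c1@3 c2@5 c4@5 c3@7, authorship ..1.2.3.....
After op 5 (insert('p')): buffer="tbjphjppnjpjnnsh" (len 16), cursors c1@4 c2@8 c4@8 c3@11, authorship ..11.224.33.....
After op 6 (insert('f')): buffer="tbjpfhjppffnjpfjnnsh" (len 20), cursors c1@5 c2@11 c4@11 c3@15, authorship ..111.22424.333.....
After op 7 (insert('e')): buffer="tbjpfehjppffeenjpfejnnsh" (len 24), cursors c1@6 c2@14 c4@14 c3@19, authorship ..1111.2242424.3333.....
After op 8 (delete): buffer="tbjpfhjppffnjpfjnnsh" (len 20), cursors c1@5 c2@11 c4@11 c3@15, authorship ..111.22424.333.....

Answer: 5 11 15 11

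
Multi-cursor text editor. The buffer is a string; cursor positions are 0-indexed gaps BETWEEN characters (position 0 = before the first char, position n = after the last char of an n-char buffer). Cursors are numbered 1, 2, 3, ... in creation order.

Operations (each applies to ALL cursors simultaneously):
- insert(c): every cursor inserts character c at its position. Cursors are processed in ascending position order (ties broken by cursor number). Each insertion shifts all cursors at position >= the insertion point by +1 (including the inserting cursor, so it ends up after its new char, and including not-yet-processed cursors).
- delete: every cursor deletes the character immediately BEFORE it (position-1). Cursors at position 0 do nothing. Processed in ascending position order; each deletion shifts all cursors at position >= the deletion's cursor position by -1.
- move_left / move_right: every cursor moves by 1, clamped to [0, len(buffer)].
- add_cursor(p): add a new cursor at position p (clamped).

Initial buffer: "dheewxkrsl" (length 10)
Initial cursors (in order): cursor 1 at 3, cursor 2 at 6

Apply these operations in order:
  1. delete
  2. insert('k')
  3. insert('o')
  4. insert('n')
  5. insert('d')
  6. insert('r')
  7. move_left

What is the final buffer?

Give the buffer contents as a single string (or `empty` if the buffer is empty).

Answer: dhkondrewkondrkrsl

Derivation:
After op 1 (delete): buffer="dhewkrsl" (len 8), cursors c1@2 c2@4, authorship ........
After op 2 (insert('k')): buffer="dhkewkkrsl" (len 10), cursors c1@3 c2@6, authorship ..1..2....
After op 3 (insert('o')): buffer="dhkoewkokrsl" (len 12), cursors c1@4 c2@8, authorship ..11..22....
After op 4 (insert('n')): buffer="dhkonewkonkrsl" (len 14), cursors c1@5 c2@10, authorship ..111..222....
After op 5 (insert('d')): buffer="dhkondewkondkrsl" (len 16), cursors c1@6 c2@12, authorship ..1111..2222....
After op 6 (insert('r')): buffer="dhkondrewkondrkrsl" (len 18), cursors c1@7 c2@14, authorship ..11111..22222....
After op 7 (move_left): buffer="dhkondrewkondrkrsl" (len 18), cursors c1@6 c2@13, authorship ..11111..22222....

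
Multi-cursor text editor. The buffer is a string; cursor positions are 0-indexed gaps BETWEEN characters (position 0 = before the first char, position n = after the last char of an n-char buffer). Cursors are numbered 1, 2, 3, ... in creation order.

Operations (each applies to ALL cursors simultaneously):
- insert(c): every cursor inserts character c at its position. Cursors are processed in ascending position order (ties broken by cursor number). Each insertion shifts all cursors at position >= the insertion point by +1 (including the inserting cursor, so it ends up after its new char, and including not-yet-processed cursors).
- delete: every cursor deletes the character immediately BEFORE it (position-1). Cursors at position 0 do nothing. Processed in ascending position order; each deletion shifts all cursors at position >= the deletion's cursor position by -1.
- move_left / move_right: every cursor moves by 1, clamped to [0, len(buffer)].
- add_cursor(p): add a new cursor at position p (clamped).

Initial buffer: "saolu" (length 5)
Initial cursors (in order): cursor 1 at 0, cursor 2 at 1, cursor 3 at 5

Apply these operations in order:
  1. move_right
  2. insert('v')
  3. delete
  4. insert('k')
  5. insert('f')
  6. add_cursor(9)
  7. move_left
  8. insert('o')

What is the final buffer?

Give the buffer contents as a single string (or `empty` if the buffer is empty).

Answer: skofakofoloukof

Derivation:
After op 1 (move_right): buffer="saolu" (len 5), cursors c1@1 c2@2 c3@5, authorship .....
After op 2 (insert('v')): buffer="svavoluv" (len 8), cursors c1@2 c2@4 c3@8, authorship .1.2...3
After op 3 (delete): buffer="saolu" (len 5), cursors c1@1 c2@2 c3@5, authorship .....
After op 4 (insert('k')): buffer="skakoluk" (len 8), cursors c1@2 c2@4 c3@8, authorship .1.2...3
After op 5 (insert('f')): buffer="skfakfolukf" (len 11), cursors c1@3 c2@6 c3@11, authorship .11.22...33
After op 6 (add_cursor(9)): buffer="skfakfolukf" (len 11), cursors c1@3 c2@6 c4@9 c3@11, authorship .11.22...33
After op 7 (move_left): buffer="skfakfolukf" (len 11), cursors c1@2 c2@5 c4@8 c3@10, authorship .11.22...33
After op 8 (insert('o')): buffer="skofakofoloukof" (len 15), cursors c1@3 c2@7 c4@11 c3@14, authorship .111.222..4.333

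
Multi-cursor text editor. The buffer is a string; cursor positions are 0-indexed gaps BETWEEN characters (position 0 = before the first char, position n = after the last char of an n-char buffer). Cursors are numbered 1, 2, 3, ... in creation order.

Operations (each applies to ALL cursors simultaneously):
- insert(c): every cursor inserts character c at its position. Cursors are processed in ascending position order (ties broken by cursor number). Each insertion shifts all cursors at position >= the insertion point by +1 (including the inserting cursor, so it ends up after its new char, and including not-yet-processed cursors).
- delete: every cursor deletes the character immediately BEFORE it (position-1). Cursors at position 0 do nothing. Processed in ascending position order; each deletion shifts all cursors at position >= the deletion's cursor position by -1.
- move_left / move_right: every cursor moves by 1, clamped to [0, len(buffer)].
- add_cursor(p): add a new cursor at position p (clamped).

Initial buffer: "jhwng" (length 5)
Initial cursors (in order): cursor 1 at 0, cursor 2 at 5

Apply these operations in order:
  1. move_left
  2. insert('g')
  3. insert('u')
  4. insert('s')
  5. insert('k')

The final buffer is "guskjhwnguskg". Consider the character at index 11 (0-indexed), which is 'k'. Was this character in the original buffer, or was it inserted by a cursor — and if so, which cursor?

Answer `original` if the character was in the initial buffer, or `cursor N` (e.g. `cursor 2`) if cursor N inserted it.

After op 1 (move_left): buffer="jhwng" (len 5), cursors c1@0 c2@4, authorship .....
After op 2 (insert('g')): buffer="gjhwngg" (len 7), cursors c1@1 c2@6, authorship 1....2.
After op 3 (insert('u')): buffer="gujhwngug" (len 9), cursors c1@2 c2@8, authorship 11....22.
After op 4 (insert('s')): buffer="gusjhwngusg" (len 11), cursors c1@3 c2@10, authorship 111....222.
After op 5 (insert('k')): buffer="guskjhwnguskg" (len 13), cursors c1@4 c2@12, authorship 1111....2222.
Authorship (.=original, N=cursor N): 1 1 1 1 . . . . 2 2 2 2 .
Index 11: author = 2

Answer: cursor 2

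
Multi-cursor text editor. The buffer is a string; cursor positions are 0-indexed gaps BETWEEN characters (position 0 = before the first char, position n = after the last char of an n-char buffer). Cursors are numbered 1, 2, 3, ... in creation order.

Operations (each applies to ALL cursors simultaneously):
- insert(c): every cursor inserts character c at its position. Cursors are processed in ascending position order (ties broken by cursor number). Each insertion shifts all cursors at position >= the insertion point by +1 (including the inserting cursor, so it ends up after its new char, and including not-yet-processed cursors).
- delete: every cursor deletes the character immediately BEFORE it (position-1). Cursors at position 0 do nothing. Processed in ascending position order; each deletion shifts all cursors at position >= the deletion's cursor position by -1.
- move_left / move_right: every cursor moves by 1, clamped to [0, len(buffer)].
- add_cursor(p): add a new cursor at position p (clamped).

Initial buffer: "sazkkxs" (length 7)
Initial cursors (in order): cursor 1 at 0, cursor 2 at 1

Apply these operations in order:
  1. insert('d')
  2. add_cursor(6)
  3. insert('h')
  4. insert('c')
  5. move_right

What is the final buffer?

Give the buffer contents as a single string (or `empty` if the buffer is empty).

After op 1 (insert('d')): buffer="dsdazkkxs" (len 9), cursors c1@1 c2@3, authorship 1.2......
After op 2 (add_cursor(6)): buffer="dsdazkkxs" (len 9), cursors c1@1 c2@3 c3@6, authorship 1.2......
After op 3 (insert('h')): buffer="dhsdhazkhkxs" (len 12), cursors c1@2 c2@5 c3@9, authorship 11.22...3...
After op 4 (insert('c')): buffer="dhcsdhcazkhckxs" (len 15), cursors c1@3 c2@7 c3@12, authorship 111.222...33...
After op 5 (move_right): buffer="dhcsdhcazkhckxs" (len 15), cursors c1@4 c2@8 c3@13, authorship 111.222...33...

Answer: dhcsdhcazkhckxs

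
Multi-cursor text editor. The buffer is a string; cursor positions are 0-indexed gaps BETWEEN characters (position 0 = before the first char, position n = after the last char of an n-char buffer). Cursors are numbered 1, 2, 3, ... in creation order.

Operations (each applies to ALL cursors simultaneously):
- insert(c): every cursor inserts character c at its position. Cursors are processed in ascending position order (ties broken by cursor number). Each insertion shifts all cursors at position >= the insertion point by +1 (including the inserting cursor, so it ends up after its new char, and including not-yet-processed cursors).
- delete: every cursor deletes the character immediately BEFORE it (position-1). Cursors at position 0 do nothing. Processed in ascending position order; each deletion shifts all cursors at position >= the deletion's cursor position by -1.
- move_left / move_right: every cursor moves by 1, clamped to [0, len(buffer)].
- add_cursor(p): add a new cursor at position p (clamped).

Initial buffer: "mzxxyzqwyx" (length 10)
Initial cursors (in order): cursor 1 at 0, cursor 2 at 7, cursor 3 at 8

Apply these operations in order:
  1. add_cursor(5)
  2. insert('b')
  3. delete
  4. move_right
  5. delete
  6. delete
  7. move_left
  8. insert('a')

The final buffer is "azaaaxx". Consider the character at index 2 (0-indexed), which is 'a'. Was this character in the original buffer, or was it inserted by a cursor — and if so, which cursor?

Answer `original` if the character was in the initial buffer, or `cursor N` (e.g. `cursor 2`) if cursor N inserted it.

After op 1 (add_cursor(5)): buffer="mzxxyzqwyx" (len 10), cursors c1@0 c4@5 c2@7 c3@8, authorship ..........
After op 2 (insert('b')): buffer="bmzxxybzqbwbyx" (len 14), cursors c1@1 c4@7 c2@10 c3@12, authorship 1.....4..2.3..
After op 3 (delete): buffer="mzxxyzqwyx" (len 10), cursors c1@0 c4@5 c2@7 c3@8, authorship ..........
After op 4 (move_right): buffer="mzxxyzqwyx" (len 10), cursors c1@1 c4@6 c2@8 c3@9, authorship ..........
After op 5 (delete): buffer="zxxyqx" (len 6), cursors c1@0 c4@4 c2@5 c3@5, authorship ......
After op 6 (delete): buffer="zxx" (len 3), cursors c1@0 c2@2 c3@2 c4@2, authorship ...
After op 7 (move_left): buffer="zxx" (len 3), cursors c1@0 c2@1 c3@1 c4@1, authorship ...
After op 8 (insert('a')): buffer="azaaaxx" (len 7), cursors c1@1 c2@5 c3@5 c4@5, authorship 1.234..
Authorship (.=original, N=cursor N): 1 . 2 3 4 . .
Index 2: author = 2

Answer: cursor 2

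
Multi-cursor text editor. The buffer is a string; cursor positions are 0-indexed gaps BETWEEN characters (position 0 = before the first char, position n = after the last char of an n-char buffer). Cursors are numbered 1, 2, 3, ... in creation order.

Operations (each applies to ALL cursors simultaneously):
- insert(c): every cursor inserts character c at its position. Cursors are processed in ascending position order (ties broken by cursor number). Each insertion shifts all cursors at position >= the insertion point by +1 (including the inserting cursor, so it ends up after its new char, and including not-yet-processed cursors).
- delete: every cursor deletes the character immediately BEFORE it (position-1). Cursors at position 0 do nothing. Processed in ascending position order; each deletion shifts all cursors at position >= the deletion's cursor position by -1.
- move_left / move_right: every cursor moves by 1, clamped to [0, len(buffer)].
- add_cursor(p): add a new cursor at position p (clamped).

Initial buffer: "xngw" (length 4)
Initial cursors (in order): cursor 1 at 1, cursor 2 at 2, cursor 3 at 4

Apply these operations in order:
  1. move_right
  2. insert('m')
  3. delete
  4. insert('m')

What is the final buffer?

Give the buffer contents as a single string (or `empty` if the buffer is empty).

Answer: xnmgmwm

Derivation:
After op 1 (move_right): buffer="xngw" (len 4), cursors c1@2 c2@3 c3@4, authorship ....
After op 2 (insert('m')): buffer="xnmgmwm" (len 7), cursors c1@3 c2@5 c3@7, authorship ..1.2.3
After op 3 (delete): buffer="xngw" (len 4), cursors c1@2 c2@3 c3@4, authorship ....
After op 4 (insert('m')): buffer="xnmgmwm" (len 7), cursors c1@3 c2@5 c3@7, authorship ..1.2.3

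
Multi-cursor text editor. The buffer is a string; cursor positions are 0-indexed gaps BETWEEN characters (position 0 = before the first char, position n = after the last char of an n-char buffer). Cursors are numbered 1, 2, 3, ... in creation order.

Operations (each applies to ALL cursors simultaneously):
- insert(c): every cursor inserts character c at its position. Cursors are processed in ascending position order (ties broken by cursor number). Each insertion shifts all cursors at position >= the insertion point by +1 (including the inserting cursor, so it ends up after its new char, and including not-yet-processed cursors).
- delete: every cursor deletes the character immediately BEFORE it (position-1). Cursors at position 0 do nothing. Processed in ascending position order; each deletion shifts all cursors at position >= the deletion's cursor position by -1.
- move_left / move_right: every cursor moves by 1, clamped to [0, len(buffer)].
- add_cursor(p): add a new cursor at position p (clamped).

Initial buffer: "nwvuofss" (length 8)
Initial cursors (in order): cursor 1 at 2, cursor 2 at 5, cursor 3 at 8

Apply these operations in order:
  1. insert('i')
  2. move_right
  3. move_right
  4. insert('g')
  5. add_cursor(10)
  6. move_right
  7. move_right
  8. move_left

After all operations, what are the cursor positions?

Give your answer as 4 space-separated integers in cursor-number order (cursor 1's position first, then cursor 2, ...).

After op 1 (insert('i')): buffer="nwivuoifssi" (len 11), cursors c1@3 c2@7 c3@11, authorship ..1...2...3
After op 2 (move_right): buffer="nwivuoifssi" (len 11), cursors c1@4 c2@8 c3@11, authorship ..1...2...3
After op 3 (move_right): buffer="nwivuoifssi" (len 11), cursors c1@5 c2@9 c3@11, authorship ..1...2...3
After op 4 (insert('g')): buffer="nwivugoifsgsig" (len 14), cursors c1@6 c2@11 c3@14, authorship ..1..1.2..2.33
After op 5 (add_cursor(10)): buffer="nwivugoifsgsig" (len 14), cursors c1@6 c4@10 c2@11 c3@14, authorship ..1..1.2..2.33
After op 6 (move_right): buffer="nwivugoifsgsig" (len 14), cursors c1@7 c4@11 c2@12 c3@14, authorship ..1..1.2..2.33
After op 7 (move_right): buffer="nwivugoifsgsig" (len 14), cursors c1@8 c4@12 c2@13 c3@14, authorship ..1..1.2..2.33
After op 8 (move_left): buffer="nwivugoifsgsig" (len 14), cursors c1@7 c4@11 c2@12 c3@13, authorship ..1..1.2..2.33

Answer: 7 12 13 11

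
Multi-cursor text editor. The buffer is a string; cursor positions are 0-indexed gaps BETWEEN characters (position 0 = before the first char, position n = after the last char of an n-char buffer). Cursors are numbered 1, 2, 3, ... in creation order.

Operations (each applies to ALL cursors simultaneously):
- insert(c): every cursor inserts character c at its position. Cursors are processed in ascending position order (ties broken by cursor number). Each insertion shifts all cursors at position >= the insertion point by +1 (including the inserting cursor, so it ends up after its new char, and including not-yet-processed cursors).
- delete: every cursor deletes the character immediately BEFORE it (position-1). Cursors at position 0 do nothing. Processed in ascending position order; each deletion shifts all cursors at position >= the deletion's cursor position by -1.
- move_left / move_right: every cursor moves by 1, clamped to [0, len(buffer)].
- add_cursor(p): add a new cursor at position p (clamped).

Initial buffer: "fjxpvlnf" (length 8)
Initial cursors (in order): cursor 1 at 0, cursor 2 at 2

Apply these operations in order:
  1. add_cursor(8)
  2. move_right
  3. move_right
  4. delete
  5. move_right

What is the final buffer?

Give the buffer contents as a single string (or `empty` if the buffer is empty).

Answer: fxvln

Derivation:
After op 1 (add_cursor(8)): buffer="fjxpvlnf" (len 8), cursors c1@0 c2@2 c3@8, authorship ........
After op 2 (move_right): buffer="fjxpvlnf" (len 8), cursors c1@1 c2@3 c3@8, authorship ........
After op 3 (move_right): buffer="fjxpvlnf" (len 8), cursors c1@2 c2@4 c3@8, authorship ........
After op 4 (delete): buffer="fxvln" (len 5), cursors c1@1 c2@2 c3@5, authorship .....
After op 5 (move_right): buffer="fxvln" (len 5), cursors c1@2 c2@3 c3@5, authorship .....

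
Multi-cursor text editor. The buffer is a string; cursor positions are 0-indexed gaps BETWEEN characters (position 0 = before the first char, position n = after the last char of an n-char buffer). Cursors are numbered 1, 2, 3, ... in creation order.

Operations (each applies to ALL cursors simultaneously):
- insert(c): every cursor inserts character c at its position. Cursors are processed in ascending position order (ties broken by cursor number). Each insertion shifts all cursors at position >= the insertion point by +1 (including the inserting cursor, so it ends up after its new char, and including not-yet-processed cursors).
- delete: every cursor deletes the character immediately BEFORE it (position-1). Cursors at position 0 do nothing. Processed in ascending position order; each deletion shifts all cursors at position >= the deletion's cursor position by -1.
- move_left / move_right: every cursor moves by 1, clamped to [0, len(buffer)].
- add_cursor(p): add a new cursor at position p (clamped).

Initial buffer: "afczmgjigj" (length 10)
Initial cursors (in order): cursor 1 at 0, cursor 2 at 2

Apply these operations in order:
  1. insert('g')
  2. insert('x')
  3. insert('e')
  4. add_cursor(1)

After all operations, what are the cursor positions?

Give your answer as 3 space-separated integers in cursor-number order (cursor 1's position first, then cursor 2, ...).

After op 1 (insert('g')): buffer="gafgczmgjigj" (len 12), cursors c1@1 c2@4, authorship 1..2........
After op 2 (insert('x')): buffer="gxafgxczmgjigj" (len 14), cursors c1@2 c2@6, authorship 11..22........
After op 3 (insert('e')): buffer="gxeafgxeczmgjigj" (len 16), cursors c1@3 c2@8, authorship 111..222........
After op 4 (add_cursor(1)): buffer="gxeafgxeczmgjigj" (len 16), cursors c3@1 c1@3 c2@8, authorship 111..222........

Answer: 3 8 1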